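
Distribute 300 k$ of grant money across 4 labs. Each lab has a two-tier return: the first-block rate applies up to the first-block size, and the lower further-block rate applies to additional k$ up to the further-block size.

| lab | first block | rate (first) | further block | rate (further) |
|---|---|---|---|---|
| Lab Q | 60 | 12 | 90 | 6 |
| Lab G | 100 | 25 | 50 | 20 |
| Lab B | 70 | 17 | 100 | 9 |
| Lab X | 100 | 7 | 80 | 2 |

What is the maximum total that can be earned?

5590

Rank every tier by rate: Lab G/tier1 25 > Lab G/tier2 20 > Lab B/tier1 17 > Lab Q/tier1 12 > Lab B/tier2 9 > Lab X/tier1 7 > Lab Q/tier2 6 > Lab X/tier2 2.
Lab G tier1 at 25: fill all 100 — 200 left.
Fill Lab G tier2 block (50 at 20) — 150 left.
Fill Lab B tier1 block (70 at 17) — 80 left.
Lab Q/tier1 (12): +60 — 20 left.
20 remain; put them into Lab B tier2 at 9.
Total = 25×100 + 20×50 + 17×70 + 12×60 + 9×20 = 5590.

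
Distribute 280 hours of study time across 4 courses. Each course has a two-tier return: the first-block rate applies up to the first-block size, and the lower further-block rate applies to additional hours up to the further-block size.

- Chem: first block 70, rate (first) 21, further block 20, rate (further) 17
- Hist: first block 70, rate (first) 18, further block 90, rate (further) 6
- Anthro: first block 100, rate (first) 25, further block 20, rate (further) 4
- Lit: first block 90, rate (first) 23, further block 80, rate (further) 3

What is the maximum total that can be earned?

6400

Order all 8 blocks by rate: Anthro/T1 25 > Lit/T1 23 > Chem/T1 21 > Hist/T1 18 > Chem/T2 17 > Hist/T2 6 > Anthro/T2 4 > Lit/T2 3.
Anthro/T1 (25): +100 — 180 left.
Lit/T1 (23): +90 — 90 left.
Chem T1 at 21: fill all 70 — 20 left.
Hist/T1: +20 of 70 at 18; pool empty.
Total = 25×100 + 23×90 + 21×70 + 18×20 = 6400.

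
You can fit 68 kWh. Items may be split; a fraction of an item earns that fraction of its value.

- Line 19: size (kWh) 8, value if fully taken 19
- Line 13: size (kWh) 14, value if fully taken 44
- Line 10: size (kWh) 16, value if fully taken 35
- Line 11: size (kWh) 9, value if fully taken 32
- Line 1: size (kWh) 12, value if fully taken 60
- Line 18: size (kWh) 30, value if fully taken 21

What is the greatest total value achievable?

196.3

Best value per unit of size first: Line 1 60/12≈5, Line 11 32/9≈3.56, Line 13 44/14≈3.14, Line 19 19/8≈2.38, Line 10 35/16≈2.19, Line 18 21/30≈0.7.
All 12 kWh of Line 1 fit (value 60) — 56 remain.
Take all of Line 11 (9 kWh, value 32) — 47 kWh left.
All 14 kWh of Line 13 fit (value 44) — 33 remain.
Line 19: take in full, 8 kWh for value 19 — 25 left.
Take all of Line 10 (16 kWh, value 35) — 9 kWh left.
Only 9 kWh remain; take 9/30 of Line 18 for value 21×9/30 = 6.3.
Total value = 196.3.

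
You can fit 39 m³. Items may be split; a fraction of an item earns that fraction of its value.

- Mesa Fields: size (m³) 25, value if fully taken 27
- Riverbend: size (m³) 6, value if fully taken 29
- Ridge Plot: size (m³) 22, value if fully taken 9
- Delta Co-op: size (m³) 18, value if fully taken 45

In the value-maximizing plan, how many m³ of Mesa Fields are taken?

Sort by value density: Riverbend 29/6≈4.83, Delta Co-op 45/18≈2.5, Mesa Fields 27/25≈1.08, Ridge Plot 9/22≈0.409.
All 6 m³ of Riverbend fit (value 29) → 33 remain.
All 18 m³ of Delta Co-op fit (value 45) → 15 remain.
Only 15 m³ remain; take 15/25 of Mesa Fields for value 27×15/25 = 16.2.

15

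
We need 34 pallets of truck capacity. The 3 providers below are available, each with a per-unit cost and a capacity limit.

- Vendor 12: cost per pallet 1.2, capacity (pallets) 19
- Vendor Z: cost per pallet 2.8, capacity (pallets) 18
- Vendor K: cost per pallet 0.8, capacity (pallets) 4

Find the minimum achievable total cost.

56.8

Fill from the cheapest provider first.
Take 4 from Vendor K at 0.8 → need 30 more.
Take 19 from Vendor 12 at 1.2 → need 11 more.
Take 11 from Vendor Z at 2.8 to finish.
Cost = 4×0.8 + 19×1.2 + 11×2.8 = 56.8.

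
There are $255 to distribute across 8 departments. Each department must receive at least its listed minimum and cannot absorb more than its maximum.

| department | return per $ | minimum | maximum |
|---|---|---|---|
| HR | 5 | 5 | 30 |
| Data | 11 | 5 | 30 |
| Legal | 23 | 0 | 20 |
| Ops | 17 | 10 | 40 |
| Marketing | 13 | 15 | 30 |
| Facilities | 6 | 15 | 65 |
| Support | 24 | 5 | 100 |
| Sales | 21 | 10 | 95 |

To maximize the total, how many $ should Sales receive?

85

Meeting every minimum uses 5+5+0+10+15+15+5+10 = 65 $, leaving 190.
Rank by return per $: Support 24 > Legal 23 > Sales 21 > Ops 17 > Marketing 13 > Data 11 > Facilities 6 > HR 5.
Give Support 95 more to hit its cap of 100 — 95 left.
Legal takes 20 more to reach its cap of 20 — 75 left.
Sales: +75 (room for 85) → 85. Pool exhausted.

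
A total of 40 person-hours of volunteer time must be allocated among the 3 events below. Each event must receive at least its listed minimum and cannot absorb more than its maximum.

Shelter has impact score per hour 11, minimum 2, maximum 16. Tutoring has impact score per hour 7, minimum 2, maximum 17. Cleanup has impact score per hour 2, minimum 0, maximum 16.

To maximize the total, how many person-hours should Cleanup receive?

7

Meeting every minimum uses 2+2+0 = 4 person-hours, leaving 36.
Rank by impact score per hour: Shelter 11 > Tutoring 7 > Cleanup 2.
Shelter: +14 to 16 (cap) → 22 left.
Give Tutoring 15 more to hit its cap of 17 → 7 left.
Cleanup: +7 (room for 16) → 7. Pool exhausted.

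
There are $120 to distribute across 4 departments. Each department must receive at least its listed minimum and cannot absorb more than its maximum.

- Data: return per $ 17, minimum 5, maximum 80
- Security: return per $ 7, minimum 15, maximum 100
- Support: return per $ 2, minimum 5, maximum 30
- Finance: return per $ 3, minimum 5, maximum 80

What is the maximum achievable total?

1595

Meeting every minimum uses 5+15+5+5 = 30 $, leaving 90.
Highest return per $ first: Data 17 > Security 7 > Finance 3 > Support 2.
Data: +75 to 80 (cap) ; 15 left.
Security has room for 85 more but only 15 remain, so it gets 30.
Total = 17×80 + 7×30 + 2×5 + 3×5 = 1595.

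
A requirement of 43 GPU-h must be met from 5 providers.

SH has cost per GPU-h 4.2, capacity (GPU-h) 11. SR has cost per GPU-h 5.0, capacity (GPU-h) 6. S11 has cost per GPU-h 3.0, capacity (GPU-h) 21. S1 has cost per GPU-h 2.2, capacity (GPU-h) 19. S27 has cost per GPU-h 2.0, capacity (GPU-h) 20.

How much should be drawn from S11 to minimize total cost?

4

Use providers in increasing cost order.
S27 at 2.0: take all 20 GPU-h ; 23 still needed.
Take 19 from S1 at 2.2 ; need 4 more.
S11 at 3.0: take 4 of its 21 ; requirement met.
SH, SR: unused.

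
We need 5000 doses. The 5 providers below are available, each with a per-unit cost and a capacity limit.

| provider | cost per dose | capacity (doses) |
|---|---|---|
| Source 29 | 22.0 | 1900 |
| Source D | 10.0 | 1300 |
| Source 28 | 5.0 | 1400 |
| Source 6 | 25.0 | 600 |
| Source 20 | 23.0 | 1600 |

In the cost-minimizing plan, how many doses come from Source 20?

Fill from the cheapest provider first.
Source 28 (5.0): use full 1400 ; 3600 doses to go.
Take 1300 from Source D at 10.0 ; need 2300 more.
Source 29 (22.0): use full 1900 ; 400 doses to go.
Source 20 (23.0): take the remaining 400 ; done.
Source 6: unused.

400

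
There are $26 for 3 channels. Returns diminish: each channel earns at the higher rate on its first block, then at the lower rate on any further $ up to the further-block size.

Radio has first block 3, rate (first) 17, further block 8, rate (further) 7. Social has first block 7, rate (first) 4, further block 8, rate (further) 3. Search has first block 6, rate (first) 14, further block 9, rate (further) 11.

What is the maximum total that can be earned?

290

Rank every tier by rate: Radio/first 17 > Search/first 14 > Search/second 11 > Radio/second 7 > Social/first 4 > Social/second 3.
Radio/first (17): +3 ; 23 left.
Fill Search first block (6 at 14) ; 17 left.
Fill Search second block (9 at 11) ; 8 left.
Radio second at 7: fill all 8 ; 0 left.
Total = 17×3 + 14×6 + 11×9 + 7×8 = 290.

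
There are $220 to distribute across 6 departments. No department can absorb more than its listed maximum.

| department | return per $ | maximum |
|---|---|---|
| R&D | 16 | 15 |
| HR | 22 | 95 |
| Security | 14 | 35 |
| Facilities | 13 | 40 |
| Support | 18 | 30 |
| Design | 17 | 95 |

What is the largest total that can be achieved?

Highest return per $ first: HR 22 > Support 18 > Design 17 > R&D 16 > Security 14 > Facilities 13.
Give HR 95 to hit its cap of 95 — 125 left.
Give Support 30 to hit its cap of 30 — 95 left.
Design: +95 to 95 (cap) — 0 left.
Total = 22×95 + 18×30 + 17×95 = 4245.

4245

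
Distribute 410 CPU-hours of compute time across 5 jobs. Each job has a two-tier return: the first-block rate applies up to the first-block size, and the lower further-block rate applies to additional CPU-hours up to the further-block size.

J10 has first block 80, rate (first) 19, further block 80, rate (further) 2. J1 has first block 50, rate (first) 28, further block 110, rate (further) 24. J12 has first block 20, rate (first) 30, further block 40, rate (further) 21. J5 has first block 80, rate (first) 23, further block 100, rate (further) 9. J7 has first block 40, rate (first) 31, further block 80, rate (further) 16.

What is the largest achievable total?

9890

Order all 10 blocks by rate: J7/T1 31 > J12/T1 30 > J1/T1 28 > J1/T2 24 > J5/T1 23 > J12/T2 21 > J10/T1 19 > J7/T2 16 > J5/T2 9 > J10/T2 2.
Fill J7 T1 block (40 at 31) → 370 left.
J12/T1 (30): +20 → 350 left.
J1 T1 at 28: fill all 50 → 300 left.
Fill J1 T2 block (110 at 24) → 190 left.
J5/T1 (23): +80 → 110 left.
J12 T2 at 21: fill all 40 → 70 left.
70 remain; put them into J10 T1 at 19.
Total = 31×40 + 30×20 + 28×50 + 24×110 + 23×80 + 21×40 + 19×70 = 9890.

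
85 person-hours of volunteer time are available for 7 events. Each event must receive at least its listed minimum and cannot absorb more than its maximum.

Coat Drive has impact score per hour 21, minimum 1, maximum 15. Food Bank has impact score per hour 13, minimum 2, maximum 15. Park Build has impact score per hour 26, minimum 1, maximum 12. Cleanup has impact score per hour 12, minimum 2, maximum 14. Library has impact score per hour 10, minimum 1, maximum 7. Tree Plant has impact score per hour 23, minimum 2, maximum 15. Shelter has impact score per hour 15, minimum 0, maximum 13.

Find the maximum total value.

1540

Meeting every minimum uses 1+2+1+2+1+2+0 = 9 person-hours, leaving 76.
Rank by impact score per hour: Park Build 26 > Tree Plant 23 > Coat Drive 21 > Shelter 15 > Food Bank 13 > Cleanup 12 > Library 10.
Give Park Build 11 more to hit its cap of 12 ; 65 left.
Give Tree Plant 13 more to hit its cap of 15 ; 52 left.
Coat Drive takes 14 more to reach its cap of 15 ; 38 left.
Give Shelter 13 more to hit its cap of 13 ; 25 left.
Food Bank takes 13 more to reach its cap of 15 ; 12 left.
Cleanup takes 12 more to reach its cap of 14 ; 0 left.
Total = 21×15 + 13×15 + 26×12 + 12×14 + 10×1 + 23×15 + 15×13 = 1540.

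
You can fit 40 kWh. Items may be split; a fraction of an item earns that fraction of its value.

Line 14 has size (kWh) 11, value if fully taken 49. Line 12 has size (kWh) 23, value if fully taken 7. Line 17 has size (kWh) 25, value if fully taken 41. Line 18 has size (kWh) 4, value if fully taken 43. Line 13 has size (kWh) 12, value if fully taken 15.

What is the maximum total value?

Best value per unit of size first: Line 18 43/4≈10.8, Line 14 49/11≈4.45, Line 17 41/25≈1.64, Line 13 15/12≈1.25, Line 12 7/23≈0.304.
All 4 kWh of Line 18 fit (value 43) — 36 remain.
Take all of Line 14 (11 kWh, value 49) — 25 kWh left.
Line 17: take in full, 25 kWh for value 41 — 0 left.
Total value = 133.

133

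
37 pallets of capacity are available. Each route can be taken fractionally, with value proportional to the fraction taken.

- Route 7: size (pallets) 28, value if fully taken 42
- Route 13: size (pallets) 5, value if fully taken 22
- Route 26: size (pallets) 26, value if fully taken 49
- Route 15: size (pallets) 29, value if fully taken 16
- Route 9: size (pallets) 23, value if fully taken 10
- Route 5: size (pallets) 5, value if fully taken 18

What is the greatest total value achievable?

90.5

Rank by value-to-size ratio: Route 13 22/5≈4.4, Route 5 18/5≈3.6, Route 26 49/26≈1.88, Route 7 42/28≈1.5, Route 15 16/29≈0.552, Route 9 10/23≈0.435.
Route 13: take in full, 5 pallets for value 22 → 32 left.
Take all of Route 5 (5 pallets, value 18) → 27 pallets left.
All 26 pallets of Route 26 fit (value 49) → 1 remain.
1 pallets left: a 1/28 share of Route 7 gives 42×1/28 = 1.5.
Total value = 90.5.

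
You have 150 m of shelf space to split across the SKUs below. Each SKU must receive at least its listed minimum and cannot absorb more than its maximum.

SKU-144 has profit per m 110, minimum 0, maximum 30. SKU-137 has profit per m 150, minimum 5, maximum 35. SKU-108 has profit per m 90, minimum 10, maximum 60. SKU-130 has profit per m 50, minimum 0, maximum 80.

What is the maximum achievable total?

Meeting every minimum uses 0+5+10+0 = 15 m, leaving 135.
Highest profit per m first: SKU-137 150 > SKU-144 110 > SKU-108 90 > SKU-130 50.
SKU-137 takes 30 more to reach its cap of 35 → 105 left.
Give SKU-144 30 more to hit its cap of 30 → 75 left.
SKU-108 takes 50 more to reach its cap of 60 → 25 left.
SKU-130 has room for 80 more but only 25 remain, so it gets 25.
Total = 110×30 + 150×35 + 90×60 + 50×25 = 15200.

15200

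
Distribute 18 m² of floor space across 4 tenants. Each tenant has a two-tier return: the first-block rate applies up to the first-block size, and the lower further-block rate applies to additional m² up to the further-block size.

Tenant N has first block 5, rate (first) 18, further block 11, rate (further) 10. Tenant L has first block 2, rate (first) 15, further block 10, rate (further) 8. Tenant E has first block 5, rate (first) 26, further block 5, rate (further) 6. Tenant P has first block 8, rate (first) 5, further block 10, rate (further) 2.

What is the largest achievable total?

Treat each block as its own option and order by rate: Tenant E/tier1 26 > Tenant N/tier1 18 > Tenant L/tier1 15 > Tenant N/tier2 10 > Tenant L/tier2 8 > Tenant E/tier2 6 > Tenant P/tier1 5 > Tenant P/tier2 2.
Tenant E tier1 at 26: fill all 5 → 13 left.
Tenant N tier1 at 18: fill all 5 → 8 left.
Tenant L/tier1 (15): +2 → 6 left.
Tenant N tier2 at 10: only 6 left, fill 6.
Total = 26×5 + 18×5 + 15×2 + 10×6 = 310.

310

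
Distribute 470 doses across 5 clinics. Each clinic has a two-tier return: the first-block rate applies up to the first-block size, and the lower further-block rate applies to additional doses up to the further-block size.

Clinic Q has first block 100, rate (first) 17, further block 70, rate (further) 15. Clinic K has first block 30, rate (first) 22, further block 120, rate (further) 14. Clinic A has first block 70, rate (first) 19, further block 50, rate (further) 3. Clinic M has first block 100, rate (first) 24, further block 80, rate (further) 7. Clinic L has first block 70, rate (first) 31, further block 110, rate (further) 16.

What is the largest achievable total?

9860

Rank every tier by rate: Clinic L/tier1 31 > Clinic M/tier1 24 > Clinic K/tier1 22 > Clinic A/tier1 19 > Clinic Q/tier1 17 > Clinic L/tier2 16 > Clinic Q/tier2 15 > Clinic K/tier2 14 > Clinic M/tier2 7 > Clinic A/tier2 3.
Clinic L tier1 at 31: fill all 70 → 400 left.
Clinic M/tier1 (24): +100 → 300 left.
Clinic K/tier1 (22): +30 → 270 left.
Clinic A tier1 at 19: fill all 70 → 200 left.
Fill Clinic Q tier1 block (100 at 17) → 100 left.
Clinic L tier2 at 16: only 100 left, fill 100.
Total = 31×70 + 24×100 + 22×30 + 19×70 + 17×100 + 16×100 = 9860.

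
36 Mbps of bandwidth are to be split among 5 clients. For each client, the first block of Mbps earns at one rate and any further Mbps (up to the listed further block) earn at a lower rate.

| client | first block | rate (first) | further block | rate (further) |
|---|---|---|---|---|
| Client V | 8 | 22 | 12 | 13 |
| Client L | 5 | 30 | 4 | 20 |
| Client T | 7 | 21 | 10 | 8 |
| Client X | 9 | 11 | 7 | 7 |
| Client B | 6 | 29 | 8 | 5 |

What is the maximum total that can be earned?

Rank every tier by rate: Client L/first 30 > Client B/first 29 > Client V/first 22 > Client T/first 21 > Client L/second 20 > Client V/second 13 > Client X/first 11 > Client T/second 8 > Client X/second 7 > Client B/second 5.
Fill Client L first block (5 at 30) — 31 left.
Client B/first (29): +6 — 25 left.
Fill Client V first block (8 at 22) — 17 left.
Client T first at 21: fill all 7 — 10 left.
Fill Client L second block (4 at 20) — 6 left.
Client V/second: +6 of 12 at 13; pool empty.
Total = 30×5 + 29×6 + 22×8 + 21×7 + 20×4 + 13×6 = 805.

805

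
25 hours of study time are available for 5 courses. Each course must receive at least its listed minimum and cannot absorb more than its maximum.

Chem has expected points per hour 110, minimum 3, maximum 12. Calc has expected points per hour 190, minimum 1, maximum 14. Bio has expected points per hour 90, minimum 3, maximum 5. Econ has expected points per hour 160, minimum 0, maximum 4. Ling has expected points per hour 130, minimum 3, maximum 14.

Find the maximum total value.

Meeting every minimum uses 3+1+3+0+3 = 10 hours, leaving 15.
Order the courses by expected points per hour: Calc 190 > Econ 160 > Ling 130 > Chem 110 > Bio 90.
Give Calc 13 more to hit its cap of 14 ; 2 left.
Econ has room for 4 more but only 2 remain, so it gets 2.
Total = 110×3 + 190×14 + 90×3 + 160×2 + 130×3 = 3970.

3970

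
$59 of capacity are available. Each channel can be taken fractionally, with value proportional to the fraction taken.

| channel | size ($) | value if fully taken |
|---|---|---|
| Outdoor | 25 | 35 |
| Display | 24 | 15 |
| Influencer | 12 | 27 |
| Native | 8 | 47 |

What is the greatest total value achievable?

117.75

Rank by value-to-size ratio: Native 47/8≈5.88, Influencer 27/12≈2.25, Outdoor 35/25≈1.4, Display 15/24≈0.625.
All 8 $ of Native fit (value 47) — 51 remain.
Influencer: take in full, 12 $ for value 27 — 39 left.
All 25 $ of Outdoor fit (value 35) — 14 remain.
14 $ left: a 14/24 share of Display gives 15×14/24 = 8.75.
Total value = 117.75.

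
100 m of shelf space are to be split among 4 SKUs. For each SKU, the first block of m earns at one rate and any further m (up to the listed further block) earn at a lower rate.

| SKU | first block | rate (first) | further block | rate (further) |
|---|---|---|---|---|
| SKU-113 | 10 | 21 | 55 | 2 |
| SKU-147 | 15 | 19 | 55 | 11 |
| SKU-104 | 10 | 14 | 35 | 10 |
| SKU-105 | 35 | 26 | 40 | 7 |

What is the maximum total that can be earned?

1875

Order all 8 blocks by rate: SKU-105/first 26 > SKU-113/first 21 > SKU-147/first 19 > SKU-104/first 14 > SKU-147/second 11 > SKU-104/second 10 > SKU-105/second 7 > SKU-113/second 2.
SKU-105 first at 26: fill all 35 → 65 left.
Fill SKU-113 first block (10 at 21) → 55 left.
SKU-147 first at 19: fill all 15 → 40 left.
SKU-104 first at 14: fill all 10 → 30 left.
SKU-147 second at 11: only 30 left, fill 30.
Total = 26×35 + 21×10 + 19×15 + 14×10 + 11×30 = 1875.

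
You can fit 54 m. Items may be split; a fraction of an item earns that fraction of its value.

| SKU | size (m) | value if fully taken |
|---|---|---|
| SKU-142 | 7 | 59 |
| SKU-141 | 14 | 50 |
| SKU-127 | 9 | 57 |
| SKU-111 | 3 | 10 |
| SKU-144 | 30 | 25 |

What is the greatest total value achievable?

Sort by value density: SKU-142 59/7≈8.43, SKU-127 57/9≈6.33, SKU-141 50/14≈3.57, SKU-111 10/3≈3.33, SKU-144 25/30≈0.833.
SKU-142: take in full, 7 m for value 59 ; 47 left.
Take all of SKU-127 (9 m, value 57) ; 38 m left.
All 14 m of SKU-141 fit (value 50) ; 24 remain.
Take all of SKU-111 (3 m, value 10) ; 21 m left.
Only 21 m remain; take 21/30 of SKU-144 for value 25×21/30 = 17.5.
Total value = 193.5.

193.5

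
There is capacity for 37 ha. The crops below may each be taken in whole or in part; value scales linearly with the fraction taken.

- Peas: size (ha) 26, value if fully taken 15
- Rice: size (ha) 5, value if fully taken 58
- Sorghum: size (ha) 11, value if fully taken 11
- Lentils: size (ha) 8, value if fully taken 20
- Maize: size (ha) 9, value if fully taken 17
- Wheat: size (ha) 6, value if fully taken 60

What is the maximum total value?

164

Best value per unit of size first: Rice 58/5≈11.6, Wheat 60/6≈10, Lentils 20/8≈2.5, Maize 17/9≈1.89, Sorghum 11/11≈1, Peas 15/26≈0.577.
Take all of Rice (5 ha, value 58) ; 32 ha left.
Take all of Wheat (6 ha, value 60) ; 26 ha left.
Lentils: take in full, 8 ha for value 20 ; 18 left.
Maize: take in full, 9 ha for value 17 ; 9 left.
Fill the last 9 ha with part of Sorghum: 9/11 of it earns 9.
Total value = 164.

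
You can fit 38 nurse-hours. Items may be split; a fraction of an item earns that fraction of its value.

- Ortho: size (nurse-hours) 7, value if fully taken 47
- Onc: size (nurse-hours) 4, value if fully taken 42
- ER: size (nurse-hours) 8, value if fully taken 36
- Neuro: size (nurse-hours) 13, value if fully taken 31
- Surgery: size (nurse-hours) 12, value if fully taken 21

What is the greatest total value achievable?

Rank by value-to-size ratio: Onc 42/4≈10.5, Ortho 47/7≈6.71, ER 36/8≈4.5, Neuro 31/13≈2.38, Surgery 21/12≈1.75.
Take all of Onc (4 nurse-hours, value 42) — 34 nurse-hours left.
Ortho: take in full, 7 nurse-hours for value 47 — 27 left.
All 8 nurse-hours of ER fit (value 36) — 19 remain.
All 13 nurse-hours of Neuro fit (value 31) — 6 remain.
6 nurse-hours left: a 6/12 share of Surgery gives 21×6/12 = 10.5.
Total value = 166.5.

166.5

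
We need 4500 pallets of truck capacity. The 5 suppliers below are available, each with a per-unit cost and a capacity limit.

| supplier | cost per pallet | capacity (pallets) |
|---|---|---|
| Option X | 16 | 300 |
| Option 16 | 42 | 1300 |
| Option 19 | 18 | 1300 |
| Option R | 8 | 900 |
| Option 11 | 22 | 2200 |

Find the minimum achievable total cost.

Cheapest first:
Take 900 from Option R at 8 ; need 3600 more.
Take 300 from Option X at 16 ; need 3300 more.
Option 19 (18): use full 1300 ; 2000 pallets to go.
Take 2000 from Option 11 at 22 to finish.
Option 16: unused.
Cost = 900×8 + 300×16 + 1300×18 + 2000×22 = 79400.

79400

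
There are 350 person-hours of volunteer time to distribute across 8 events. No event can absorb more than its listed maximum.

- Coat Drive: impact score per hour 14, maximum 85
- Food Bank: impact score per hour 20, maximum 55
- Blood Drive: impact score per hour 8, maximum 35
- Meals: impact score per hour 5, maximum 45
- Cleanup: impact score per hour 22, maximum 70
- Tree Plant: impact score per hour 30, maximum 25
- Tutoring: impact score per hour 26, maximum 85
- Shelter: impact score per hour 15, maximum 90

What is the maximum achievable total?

Highest impact score per hour first: Tree Plant 30 > Tutoring 26 > Cleanup 22 > Food Bank 20 > Shelter 15 > Coat Drive 14 > Blood Drive 8 > Meals 5.
Tree Plant: +25 to 25 (cap) — 325 left.
Tutoring: +85 to 85 (cap) — 240 left.
Cleanup takes 70 to reach its cap of 70 — 170 left.
Food Bank takes 55 to reach its cap of 55 — 115 left.
Shelter takes 90 to reach its cap of 90 — 25 left.
Only 25 left; Coat Drive takes them to reach 25.
Total = 14×25 + 20×55 + 22×70 + 30×25 + 26×85 + 15×90 = 7300.

7300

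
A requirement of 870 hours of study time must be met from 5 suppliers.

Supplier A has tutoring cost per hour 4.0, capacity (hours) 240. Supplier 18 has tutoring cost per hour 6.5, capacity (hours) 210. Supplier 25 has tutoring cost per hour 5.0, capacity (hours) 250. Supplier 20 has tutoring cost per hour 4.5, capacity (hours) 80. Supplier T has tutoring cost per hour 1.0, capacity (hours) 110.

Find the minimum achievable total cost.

Fill from the cheapest supplier first.
Take 110 from Supplier T at 1.0 → need 760 more.
Supplier A (4.0): use full 240 → 520 hours to go.
Supplier 20 (4.5): use full 80 → 440 hours to go.
Supplier 25 (5.0): use full 250 → 190 hours to go.
Take 190 from Supplier 18 at 6.5 to finish.
Cost = 110×1.0 + 240×4.0 + 80×4.5 + 250×5.0 + 190×6.5 = 3915.

3915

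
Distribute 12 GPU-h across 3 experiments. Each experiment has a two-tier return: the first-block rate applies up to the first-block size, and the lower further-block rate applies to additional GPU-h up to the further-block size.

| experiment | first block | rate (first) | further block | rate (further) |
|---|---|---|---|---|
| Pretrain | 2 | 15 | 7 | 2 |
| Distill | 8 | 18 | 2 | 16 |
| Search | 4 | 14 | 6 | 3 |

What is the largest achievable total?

Order all 6 blocks by rate: Distill/T1 18 > Distill/T2 16 > Pretrain/T1 15 > Search/T1 14 > Search/T2 3 > Pretrain/T2 2.
Distill T1 at 18: fill all 8 → 4 left.
Distill T2 at 16: fill all 2 → 2 left.
Pretrain T1 at 15: fill all 2 → 0 left.
Total = 18×8 + 16×2 + 15×2 = 206.

206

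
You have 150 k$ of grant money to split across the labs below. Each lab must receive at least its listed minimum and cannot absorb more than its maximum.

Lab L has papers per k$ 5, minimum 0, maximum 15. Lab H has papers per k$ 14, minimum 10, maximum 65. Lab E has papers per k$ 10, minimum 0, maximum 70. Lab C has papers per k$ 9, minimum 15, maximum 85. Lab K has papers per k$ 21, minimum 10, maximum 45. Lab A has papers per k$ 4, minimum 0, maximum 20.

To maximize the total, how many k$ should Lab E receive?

Meeting every minimum uses 0+10+0+15+10+0 = 35 k$, leaving 115.
Rank by papers per k$: Lab K 21 > Lab H 14 > Lab E 10 > Lab C 9 > Lab L 5 > Lab A 4.
Lab K: +35 to 45 (cap) — 80 left.
Give Lab H 55 more to hit its cap of 65 — 25 left.
Only 25 left; Lab E takes them to reach 25.

25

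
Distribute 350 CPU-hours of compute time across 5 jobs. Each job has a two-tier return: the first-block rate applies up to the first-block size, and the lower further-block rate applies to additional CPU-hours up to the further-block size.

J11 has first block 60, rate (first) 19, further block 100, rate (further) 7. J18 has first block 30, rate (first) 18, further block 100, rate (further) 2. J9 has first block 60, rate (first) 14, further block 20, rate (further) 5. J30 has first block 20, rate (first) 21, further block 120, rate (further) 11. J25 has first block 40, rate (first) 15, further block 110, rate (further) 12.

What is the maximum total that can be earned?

5190

Treat each block as its own option and order by rate: J30/first 21 > J11/first 19 > J18/first 18 > J25/first 15 > J9/first 14 > J25/second 12 > J30/second 11 > J11/second 7 > J9/second 5 > J18/second 2.
Fill J30 first block (20 at 21) — 330 left.
J11/first (19): +60 — 270 left.
J18 first at 18: fill all 30 — 240 left.
J25/first (15): +40 — 200 left.
J9/first (14): +60 — 140 left.
J25 second at 12: fill all 110 — 30 left.
30 remain; put them into J30 second at 11.
Total = 21×20 + 19×60 + 18×30 + 15×40 + 14×60 + 12×110 + 11×30 = 5190.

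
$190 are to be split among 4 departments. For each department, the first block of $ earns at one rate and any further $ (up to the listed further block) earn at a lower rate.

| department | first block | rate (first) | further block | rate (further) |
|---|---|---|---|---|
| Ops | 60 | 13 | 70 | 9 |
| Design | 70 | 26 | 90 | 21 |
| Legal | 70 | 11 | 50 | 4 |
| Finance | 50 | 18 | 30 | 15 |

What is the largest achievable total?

Order all 8 blocks by rate: Design/tier1 26 > Design/tier2 21 > Finance/tier1 18 > Finance/tier2 15 > Ops/tier1 13 > Legal/tier1 11 > Ops/tier2 9 > Legal/tier2 4.
Fill Design tier1 block (70 at 26) ; 120 left.
Design tier2 at 21: fill all 90 ; 30 left.
Finance tier1 at 18: only 30 left, fill 30.
Total = 26×70 + 21×90 + 18×30 = 4250.

4250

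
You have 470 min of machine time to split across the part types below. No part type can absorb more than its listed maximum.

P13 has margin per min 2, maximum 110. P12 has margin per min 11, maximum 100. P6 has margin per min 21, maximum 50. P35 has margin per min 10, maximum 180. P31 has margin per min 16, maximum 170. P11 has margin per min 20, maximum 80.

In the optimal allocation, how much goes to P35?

70

Rank by margin per min: P6 21 > P11 20 > P31 16 > P12 11 > P35 10 > P13 2.
Give P6 50 to hit its cap of 50 — 420 left.
P11 takes 80 to reach its cap of 80 — 340 left.
Give P31 170 to hit its cap of 170 — 170 left.
P12: +100 to 100 (cap) — 70 left.
P35 has room for 180 but only 70 remain, so it gets 70.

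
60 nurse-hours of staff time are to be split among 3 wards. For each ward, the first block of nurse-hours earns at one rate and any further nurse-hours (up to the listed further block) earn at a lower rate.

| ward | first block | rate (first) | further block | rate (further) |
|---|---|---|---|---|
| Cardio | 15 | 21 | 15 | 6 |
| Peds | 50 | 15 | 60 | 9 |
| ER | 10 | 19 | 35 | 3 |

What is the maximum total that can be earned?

Treat each block as its own option and order by rate: Cardio/T1 21 > ER/T1 19 > Peds/T1 15 > Peds/T2 9 > Cardio/T2 6 > ER/T2 3.
Cardio T1 at 21: fill all 15 ; 45 left.
ER/T1 (19): +10 ; 35 left.
Peds T1 at 15: only 35 left, fill 35.
Total = 21×15 + 19×10 + 15×35 = 1030.

1030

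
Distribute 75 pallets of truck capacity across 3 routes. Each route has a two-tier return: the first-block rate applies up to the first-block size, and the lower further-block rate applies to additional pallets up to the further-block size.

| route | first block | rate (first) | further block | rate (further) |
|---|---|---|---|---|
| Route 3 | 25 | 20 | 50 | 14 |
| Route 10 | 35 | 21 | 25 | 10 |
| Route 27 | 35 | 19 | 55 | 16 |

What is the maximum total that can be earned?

1520

Order all 6 blocks by rate: Route 10/T1 21 > Route 3/T1 20 > Route 27/T1 19 > Route 27/T2 16 > Route 3/T2 14 > Route 10/T2 10.
Route 10/T1 (21): +35 ; 40 left.
Route 3 T1 at 20: fill all 25 ; 15 left.
Route 27/T1: +15 of 35 at 19; pool empty.
Total = 21×35 + 20×25 + 19×15 = 1520.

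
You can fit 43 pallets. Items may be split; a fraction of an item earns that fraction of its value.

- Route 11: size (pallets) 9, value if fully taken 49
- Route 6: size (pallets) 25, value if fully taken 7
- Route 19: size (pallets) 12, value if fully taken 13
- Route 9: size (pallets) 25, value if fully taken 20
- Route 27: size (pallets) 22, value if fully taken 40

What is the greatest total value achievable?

102

Best value per unit of size first: Route 11 49/9≈5.44, Route 27 40/22≈1.82, Route 19 13/12≈1.08, Route 9 20/25≈0.8, Route 6 7/25≈0.28.
All 9 pallets of Route 11 fit (value 49) — 34 remain.
All 22 pallets of Route 27 fit (value 40) — 12 remain.
All 12 pallets of Route 19 fit (value 13) — 0 remain.
Total value = 102.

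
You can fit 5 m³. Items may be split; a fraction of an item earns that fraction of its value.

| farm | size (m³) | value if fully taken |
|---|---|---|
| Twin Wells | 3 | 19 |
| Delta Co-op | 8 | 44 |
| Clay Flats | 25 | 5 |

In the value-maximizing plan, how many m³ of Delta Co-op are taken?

Rank by value-to-size ratio: Twin Wells 19/3≈6.33, Delta Co-op 44/8≈5.5, Clay Flats 5/25≈0.2.
Take all of Twin Wells (3 m³, value 19) — 2 m³ left.
2 m³ left: a 2/8 share of Delta Co-op gives 44×2/8 = 11.

2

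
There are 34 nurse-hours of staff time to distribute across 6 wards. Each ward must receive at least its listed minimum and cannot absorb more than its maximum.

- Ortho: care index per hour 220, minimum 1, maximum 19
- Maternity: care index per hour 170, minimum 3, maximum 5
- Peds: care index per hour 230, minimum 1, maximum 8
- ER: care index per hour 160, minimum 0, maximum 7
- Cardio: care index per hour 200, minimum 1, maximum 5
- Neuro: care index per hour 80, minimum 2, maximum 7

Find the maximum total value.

Meeting every minimum uses 1+3+1+0+1+2 = 8 nurse-hours, leaving 26.
Order the wards by care index per hour: Peds 230 > Ortho 220 > Cardio 200 > Maternity 170 > ER 160 > Neuro 80.
Give Peds 7 more to hit its cap of 8 → 19 left.
Ortho takes 18 more to reach its cap of 19 → 1 left.
Cardio has room for 4 more but only 1 remain, so it gets 2.
Total = 220×19 + 170×3 + 230×8 + 200×2 + 80×2 = 7090.

7090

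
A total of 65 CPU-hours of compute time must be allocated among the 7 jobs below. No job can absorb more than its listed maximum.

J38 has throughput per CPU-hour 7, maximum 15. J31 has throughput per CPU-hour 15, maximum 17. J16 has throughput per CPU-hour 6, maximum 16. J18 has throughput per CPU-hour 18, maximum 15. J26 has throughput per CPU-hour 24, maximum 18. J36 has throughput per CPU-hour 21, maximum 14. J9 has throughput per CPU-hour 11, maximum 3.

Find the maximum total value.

1262

Highest throughput per CPU-hour first: J26 24 > J36 21 > J18 18 > J31 15 > J9 11 > J38 7 > J16 6.
J26: +18 to 18 (cap) ; 47 left.
Give J36 14 to hit its cap of 14 ; 33 left.
J18: +15 to 15 (cap) ; 18 left.
J31: +17 to 17 (cap) ; 1 left.
J9: +1 (room for 3) → 1. Pool exhausted.
Total = 15×17 + 18×15 + 24×18 + 21×14 + 11×1 = 1262.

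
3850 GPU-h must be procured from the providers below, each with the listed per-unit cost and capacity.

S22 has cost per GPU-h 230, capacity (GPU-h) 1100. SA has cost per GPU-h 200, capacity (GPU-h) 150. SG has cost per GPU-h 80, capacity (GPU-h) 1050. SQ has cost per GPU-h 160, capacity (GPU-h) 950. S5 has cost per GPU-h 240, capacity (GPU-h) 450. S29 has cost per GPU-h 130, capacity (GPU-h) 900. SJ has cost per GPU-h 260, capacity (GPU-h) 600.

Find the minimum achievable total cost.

567000

Use providers in increasing cost order.
SG at 80: take all 1050 GPU-h — 2800 still needed.
Take 900 from S29 at 130 — need 1900 more.
Take 950 from SQ at 160 — need 950 more.
SA at 200: take all 150 GPU-h — 800 still needed.
S22 (230): take the remaining 800 — done.
S5, SJ: unused.
Cost = 1050×80 + 900×130 + 950×160 + 150×200 + 800×230 = 567000.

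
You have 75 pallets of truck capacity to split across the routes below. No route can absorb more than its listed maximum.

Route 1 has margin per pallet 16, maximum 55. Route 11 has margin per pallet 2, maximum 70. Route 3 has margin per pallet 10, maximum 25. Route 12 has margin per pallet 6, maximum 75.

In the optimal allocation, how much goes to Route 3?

20

Rank by margin per pallet: Route 1 16 > Route 3 10 > Route 12 6 > Route 11 2.
Give Route 1 55 to hit its cap of 55 → 20 left.
Route 3 has room for 25 but only 20 remain, so it gets 20.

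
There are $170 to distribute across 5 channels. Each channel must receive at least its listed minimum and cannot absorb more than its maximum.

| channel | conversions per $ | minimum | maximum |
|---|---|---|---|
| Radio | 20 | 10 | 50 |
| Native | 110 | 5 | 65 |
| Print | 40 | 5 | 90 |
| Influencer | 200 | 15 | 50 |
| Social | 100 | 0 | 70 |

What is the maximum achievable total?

21550

Meeting every minimum uses 10+5+5+15+0 = 35 $, leaving 135.
Rank by conversions per $: Influencer 200 > Native 110 > Social 100 > Print 40 > Radio 20.
Influencer: +35 to 50 (cap) → 100 left.
Native: +60 to 65 (cap) → 40 left.
Social: +40 (room for 70) → 40. Pool exhausted.
Total = 20×10 + 110×65 + 40×5 + 200×50 + 100×40 = 21550.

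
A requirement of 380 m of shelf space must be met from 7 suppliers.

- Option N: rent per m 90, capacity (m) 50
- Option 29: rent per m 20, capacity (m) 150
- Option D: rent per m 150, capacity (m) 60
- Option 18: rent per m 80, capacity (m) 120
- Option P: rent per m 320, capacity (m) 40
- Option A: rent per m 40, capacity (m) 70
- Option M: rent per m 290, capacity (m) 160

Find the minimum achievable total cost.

19000

Fill from the cheapest supplier first.
Option 29 at 20: take all 150 m — 230 still needed.
Option A (40): use full 70 — 160 m to go.
Take 120 from Option 18 at 80 — need 40 more.
Option N (90): take the remaining 40 — done.
Option D, Option M, Option P: unused.
Cost = 150×20 + 70×40 + 120×80 + 40×90 = 19000.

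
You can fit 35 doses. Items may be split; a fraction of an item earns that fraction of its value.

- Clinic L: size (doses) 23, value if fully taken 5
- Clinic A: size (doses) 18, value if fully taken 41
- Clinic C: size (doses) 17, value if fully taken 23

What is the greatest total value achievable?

Sort by value density: Clinic A 41/18≈2.28, Clinic C 23/17≈1.35, Clinic L 5/23≈0.217.
Clinic A: take in full, 18 doses for value 41 → 17 left.
All 17 doses of Clinic C fit (value 23) → 0 remain.
Total value = 64.

64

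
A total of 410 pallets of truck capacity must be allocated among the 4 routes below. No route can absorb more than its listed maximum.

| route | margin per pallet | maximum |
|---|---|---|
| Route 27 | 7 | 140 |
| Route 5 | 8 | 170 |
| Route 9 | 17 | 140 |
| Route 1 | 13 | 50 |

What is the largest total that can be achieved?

4740

Rank by margin per pallet: Route 9 17 > Route 1 13 > Route 5 8 > Route 27 7.
Give Route 9 140 to hit its cap of 140 → 270 left.
Give Route 1 50 to hit its cap of 50 → 220 left.
Give Route 5 170 to hit its cap of 170 → 50 left.
Route 27: +50 (room for 140) → 50. Pool exhausted.
Total = 7×50 + 8×170 + 17×140 + 13×50 = 4740.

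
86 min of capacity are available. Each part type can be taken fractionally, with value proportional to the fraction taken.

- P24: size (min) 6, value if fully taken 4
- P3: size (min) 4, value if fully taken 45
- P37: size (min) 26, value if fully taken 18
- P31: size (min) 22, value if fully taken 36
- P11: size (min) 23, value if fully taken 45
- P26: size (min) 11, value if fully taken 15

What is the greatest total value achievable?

159

Best value per unit of size first: P3 45/4≈11.2, P11 45/23≈1.96, P31 36/22≈1.64, P26 15/11≈1.36, P37 18/26≈0.692, P24 4/6≈0.667.
P3: take in full, 4 min for value 45 — 82 left.
Take all of P11 (23 min, value 45) — 59 min left.
All 22 min of P31 fit (value 36) — 37 remain.
P26: take in full, 11 min for value 15 — 26 left.
P37: take in full, 26 min for value 18 — 0 left.
Total value = 159.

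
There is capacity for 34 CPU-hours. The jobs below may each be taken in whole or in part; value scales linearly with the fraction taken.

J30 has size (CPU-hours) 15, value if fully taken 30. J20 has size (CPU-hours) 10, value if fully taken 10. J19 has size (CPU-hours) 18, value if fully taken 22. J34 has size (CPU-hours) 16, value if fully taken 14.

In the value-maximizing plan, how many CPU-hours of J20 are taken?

1

Sort by value density: J30 30/15≈2, J19 22/18≈1.22, J20 10/10≈1, J34 14/16≈0.875.
Take all of J30 (15 CPU-hours, value 30) → 19 CPU-hours left.
Take all of J19 (18 CPU-hours, value 22) → 1 CPU-hours left.
Fill the last 1 CPU-hours with part of J20: 1/10 of it earns 1.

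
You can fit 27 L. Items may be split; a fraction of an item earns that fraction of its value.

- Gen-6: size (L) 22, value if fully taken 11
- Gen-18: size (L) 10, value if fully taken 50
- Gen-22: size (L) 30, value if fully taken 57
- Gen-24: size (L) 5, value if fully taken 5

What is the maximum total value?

Rank by value-to-size ratio: Gen-18 50/10≈5, Gen-22 57/30≈1.9, Gen-24 5/5≈1, Gen-6 11/22≈0.5.
Take all of Gen-18 (10 L, value 50) — 17 L left.
Only 17 L remain; take 17/30 of Gen-22 for value 57×17/30 = 32.3.
Total value = 82.3.

82.3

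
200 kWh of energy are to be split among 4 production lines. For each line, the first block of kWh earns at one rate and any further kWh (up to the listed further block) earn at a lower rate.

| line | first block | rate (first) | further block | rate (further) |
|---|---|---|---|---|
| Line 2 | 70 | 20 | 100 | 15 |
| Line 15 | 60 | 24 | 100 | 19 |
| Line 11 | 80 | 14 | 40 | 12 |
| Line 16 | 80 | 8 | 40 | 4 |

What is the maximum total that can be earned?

4170

Rank every tier by rate: Line 15/first 24 > Line 2/first 20 > Line 15/second 19 > Line 2/second 15 > Line 11/first 14 > Line 11/second 12 > Line 16/first 8 > Line 16/second 4.
Fill Line 15 first block (60 at 24) → 140 left.
Fill Line 2 first block (70 at 20) → 70 left.
70 remain; put them into Line 15 second at 19.
Total = 24×60 + 20×70 + 19×70 = 4170.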